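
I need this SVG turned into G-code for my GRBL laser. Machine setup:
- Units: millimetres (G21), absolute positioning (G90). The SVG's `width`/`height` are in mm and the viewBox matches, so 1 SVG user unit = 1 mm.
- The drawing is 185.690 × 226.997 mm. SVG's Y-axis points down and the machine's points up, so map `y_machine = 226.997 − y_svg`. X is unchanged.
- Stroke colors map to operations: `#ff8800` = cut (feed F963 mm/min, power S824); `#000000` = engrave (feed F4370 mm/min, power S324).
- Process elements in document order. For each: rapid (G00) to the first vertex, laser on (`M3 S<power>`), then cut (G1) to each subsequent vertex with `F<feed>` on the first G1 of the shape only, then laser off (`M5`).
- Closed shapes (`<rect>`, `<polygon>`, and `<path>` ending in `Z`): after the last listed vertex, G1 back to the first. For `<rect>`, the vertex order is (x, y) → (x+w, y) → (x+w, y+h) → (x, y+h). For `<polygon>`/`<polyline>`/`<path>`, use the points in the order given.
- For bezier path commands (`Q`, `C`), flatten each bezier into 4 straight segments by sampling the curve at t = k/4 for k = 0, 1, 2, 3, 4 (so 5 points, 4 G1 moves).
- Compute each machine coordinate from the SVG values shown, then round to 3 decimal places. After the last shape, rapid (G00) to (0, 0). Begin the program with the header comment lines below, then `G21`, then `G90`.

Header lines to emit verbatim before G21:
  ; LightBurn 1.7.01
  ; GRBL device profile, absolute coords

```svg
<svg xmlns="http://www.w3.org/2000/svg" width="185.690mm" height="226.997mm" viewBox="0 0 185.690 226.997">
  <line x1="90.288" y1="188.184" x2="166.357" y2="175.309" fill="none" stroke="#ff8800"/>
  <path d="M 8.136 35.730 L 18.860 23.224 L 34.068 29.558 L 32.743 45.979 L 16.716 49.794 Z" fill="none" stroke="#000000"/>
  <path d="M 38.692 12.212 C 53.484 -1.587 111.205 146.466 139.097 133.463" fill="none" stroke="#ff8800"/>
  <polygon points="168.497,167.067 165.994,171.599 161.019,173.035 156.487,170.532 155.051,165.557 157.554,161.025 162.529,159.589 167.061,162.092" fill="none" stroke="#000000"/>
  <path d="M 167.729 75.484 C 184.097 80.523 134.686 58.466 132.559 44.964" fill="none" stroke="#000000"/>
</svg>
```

1 u = 1 mm; y_m = 226.997 − y.

[1] `<line>` line segment, #ff8800→cut S824 F963: (90.288,38.813) → (166.357,51.688)

[2] `<path>` regular polygon, #000000→engrave S324 F4370: (8.136,191.267) → (18.860,203.773) → (34.068,197.439) → (32.743,181.018) → (16.716,177.203) → (8.136,191.267) (closed)

[3] `<path>` cubic bezier, #ff8800→cut S824 F963: (38.692,214.785) → (56.698,199.832) → (83.982,154.458) → (113.722,108.934) → (139.097,93.534)

[4] `<polygon>` regular polygon, #000000→engrave S324 F4370: (168.497,59.930) → (165.994,55.398) → (161.019,53.962) → (156.487,56.465) → (155.051,61.440) → (157.554,65.972) → (162.529,67.408) → (167.061,64.905) → (168.497,59.930) (closed)

[5] `<path>` cubic bezier, #000000→engrave S324 F4370: (167.729,151.513) → (169.438,152.257) → (157.080,159.820) → (141.253,170.859) → (132.559,182.033)

; LightBurn 1.7.01
; GRBL device profile, absolute coords
G21
G90
G00 X90.288 Y38.813
M3 S824
G1 X166.357 Y51.688 F963
M5
G00 X8.136 Y191.267
M3 S324
G1 X18.860 Y203.773 F4370
G1 X34.068 Y197.439
G1 X32.743 Y181.018
G1 X16.716 Y177.203
G1 X8.136 Y191.267
M5
G00 X38.692 Y214.785
M3 S824
G1 X56.698 Y199.832 F963
G1 X83.982 Y154.458
G1 X113.722 Y108.934
G1 X139.097 Y93.534
M5
G00 X168.497 Y59.930
M3 S324
G1 X165.994 Y55.398 F4370
G1 X161.019 Y53.962
G1 X156.487 Y56.465
G1 X155.051 Y61.440
G1 X157.554 Y65.972
G1 X162.529 Y67.408
G1 X167.061 Y64.905
G1 X168.497 Y59.930
M5
G00 X167.729 Y151.513
M3 S324
G1 X169.438 Y152.257 F4370
G1 X157.080 Y159.820
G1 X141.253 Y170.859
G1 X132.559 Y182.033
M5
G00 X0.000 Y0.000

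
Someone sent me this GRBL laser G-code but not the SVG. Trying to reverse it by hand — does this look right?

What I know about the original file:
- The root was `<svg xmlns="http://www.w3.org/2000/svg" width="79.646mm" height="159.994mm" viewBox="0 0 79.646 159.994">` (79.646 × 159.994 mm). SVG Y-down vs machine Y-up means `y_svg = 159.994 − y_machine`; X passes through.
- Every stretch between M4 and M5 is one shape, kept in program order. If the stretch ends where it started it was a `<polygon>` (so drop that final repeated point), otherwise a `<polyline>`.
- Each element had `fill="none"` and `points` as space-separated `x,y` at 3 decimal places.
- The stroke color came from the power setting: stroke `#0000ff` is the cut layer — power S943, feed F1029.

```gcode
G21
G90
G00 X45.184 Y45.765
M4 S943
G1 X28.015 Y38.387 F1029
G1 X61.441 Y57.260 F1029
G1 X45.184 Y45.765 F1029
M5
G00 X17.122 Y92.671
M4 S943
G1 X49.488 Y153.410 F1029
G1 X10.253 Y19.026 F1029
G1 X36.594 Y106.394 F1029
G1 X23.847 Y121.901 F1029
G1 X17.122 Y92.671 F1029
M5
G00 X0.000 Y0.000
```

Each laser-on run becomes one SVG element. Flip Y back into SVG space with y_svg = 159.994 − y_machine. Every run uses S943, so all elements get stroke `#0000ff` (cut).

Run 1: The run returns to its start, so emit a `<polygon>` with points (Y-flipped): 45.184,114.229 28.015,121.607 61.441,102.734.

Run 2: The run returns to its start, so emit a `<polygon>` with points (Y-flipped): 17.122,67.323 49.488,6.584 10.253,140.968 36.594,53.600 23.847,38.093.

<svg xmlns="http://www.w3.org/2000/svg" width="79.646mm" height="159.994mm" viewBox="0 0 79.646 159.994">
  <polygon points="45.184,114.229 28.015,121.607 61.441,102.734" fill="none" stroke="#0000ff"/>
  <polygon points="17.122,67.323 49.488,6.584 10.253,140.968 36.594,53.600 23.847,38.093" fill="none" stroke="#0000ff"/>
</svg>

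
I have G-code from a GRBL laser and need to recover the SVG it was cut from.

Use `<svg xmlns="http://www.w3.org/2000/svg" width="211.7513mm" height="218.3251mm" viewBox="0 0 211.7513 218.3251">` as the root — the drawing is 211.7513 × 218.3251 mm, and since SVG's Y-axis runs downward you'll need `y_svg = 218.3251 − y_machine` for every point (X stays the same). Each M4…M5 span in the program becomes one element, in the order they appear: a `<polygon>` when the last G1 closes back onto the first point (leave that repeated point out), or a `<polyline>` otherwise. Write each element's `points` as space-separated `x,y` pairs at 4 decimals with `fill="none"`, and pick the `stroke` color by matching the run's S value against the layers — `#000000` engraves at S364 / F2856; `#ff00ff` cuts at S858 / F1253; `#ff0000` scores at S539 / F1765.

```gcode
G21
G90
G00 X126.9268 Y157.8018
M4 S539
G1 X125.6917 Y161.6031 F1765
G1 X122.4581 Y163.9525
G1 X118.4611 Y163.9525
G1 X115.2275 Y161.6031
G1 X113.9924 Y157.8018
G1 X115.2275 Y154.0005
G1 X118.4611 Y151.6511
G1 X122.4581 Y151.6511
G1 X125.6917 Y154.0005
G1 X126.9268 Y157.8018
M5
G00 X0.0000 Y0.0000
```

Each laser-on run becomes one SVG element. Flip Y back into SVG space with y_svg = 218.3251 − y_machine. Every run uses S539, so all elements get stroke `#ff0000` (score).

Run 1: The run returns to its start, so emit a `<polygon>` with points (Y-flipped): 126.9268,60.5233 125.6917,56.7220 122.4581,54.3726 118.4611,54.3726 115.2275,56.7220 113.9924,60.5233 115.2275,64.3246 118.4611,66.6740 122.4581,66.6740 125.6917,64.3246.

<svg xmlns="http://www.w3.org/2000/svg" width="211.7513mm" height="218.3251mm" viewBox="0 0 211.7513 218.3251">
  <polygon points="126.9268,60.5233 125.6917,56.7220 122.4581,54.3726 118.4611,54.3726 115.2275,56.7220 113.9924,60.5233 115.2275,64.3246 118.4611,66.6740 122.4581,66.6740 125.6917,64.3246" fill="none" stroke="#ff0000"/>
</svg>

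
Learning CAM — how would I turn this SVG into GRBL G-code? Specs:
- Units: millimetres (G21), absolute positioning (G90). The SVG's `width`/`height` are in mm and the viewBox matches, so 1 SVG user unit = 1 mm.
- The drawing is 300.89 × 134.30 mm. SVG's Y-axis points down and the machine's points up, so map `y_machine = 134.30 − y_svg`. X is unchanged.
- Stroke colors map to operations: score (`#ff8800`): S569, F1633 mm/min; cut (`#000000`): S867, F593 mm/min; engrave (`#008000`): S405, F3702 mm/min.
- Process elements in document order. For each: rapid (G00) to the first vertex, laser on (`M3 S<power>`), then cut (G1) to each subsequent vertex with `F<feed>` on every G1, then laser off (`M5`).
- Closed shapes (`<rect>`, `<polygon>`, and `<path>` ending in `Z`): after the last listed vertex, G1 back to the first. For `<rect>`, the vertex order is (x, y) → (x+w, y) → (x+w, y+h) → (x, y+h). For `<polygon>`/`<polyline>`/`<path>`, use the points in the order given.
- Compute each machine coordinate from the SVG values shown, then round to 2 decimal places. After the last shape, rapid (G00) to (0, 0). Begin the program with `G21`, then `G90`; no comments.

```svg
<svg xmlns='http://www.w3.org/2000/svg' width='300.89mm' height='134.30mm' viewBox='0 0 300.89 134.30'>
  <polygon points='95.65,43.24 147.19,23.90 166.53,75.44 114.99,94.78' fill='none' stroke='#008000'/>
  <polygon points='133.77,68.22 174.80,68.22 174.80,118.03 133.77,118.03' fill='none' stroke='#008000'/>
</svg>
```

Since the viewBox matches the mm dimensions, user units are millimetres directly. The only transform is the Y-flip y_m = 134.30 − y_svg.

Shape 1 is a regular polygon drawn with `<polygon>`. Its stroke #008000 means engrave at S405, F3702. After flipping Y the toolpath is (95.65,91.06) → (147.19,110.40) → (166.53,58.86) → (114.99,39.52) → (95.65,91.06), returning to the start.

Shape 2 is a rectangle drawn with `<polygon>`. Its stroke #008000 means engrave at S405, F3702. After flipping Y the toolpath is (133.77,66.08) → (174.80,66.08) → (174.80,16.27) → (133.77,16.27) → (133.77,66.08), returning to the start.

G21
G90
G00 X95.65 Y91.06
M3 S405
G1 X147.19 Y110.40 F3702
G1 X166.53 Y58.86 F3702
G1 X114.99 Y39.52 F3702
G1 X95.65 Y91.06 F3702
M5
G00 X133.77 Y66.08
M3 S405
G1 X174.80 Y66.08 F3702
G1 X174.80 Y16.27 F3702
G1 X133.77 Y16.27 F3702
G1 X133.77 Y66.08 F3702
M5
G00 X0.00 Y0.00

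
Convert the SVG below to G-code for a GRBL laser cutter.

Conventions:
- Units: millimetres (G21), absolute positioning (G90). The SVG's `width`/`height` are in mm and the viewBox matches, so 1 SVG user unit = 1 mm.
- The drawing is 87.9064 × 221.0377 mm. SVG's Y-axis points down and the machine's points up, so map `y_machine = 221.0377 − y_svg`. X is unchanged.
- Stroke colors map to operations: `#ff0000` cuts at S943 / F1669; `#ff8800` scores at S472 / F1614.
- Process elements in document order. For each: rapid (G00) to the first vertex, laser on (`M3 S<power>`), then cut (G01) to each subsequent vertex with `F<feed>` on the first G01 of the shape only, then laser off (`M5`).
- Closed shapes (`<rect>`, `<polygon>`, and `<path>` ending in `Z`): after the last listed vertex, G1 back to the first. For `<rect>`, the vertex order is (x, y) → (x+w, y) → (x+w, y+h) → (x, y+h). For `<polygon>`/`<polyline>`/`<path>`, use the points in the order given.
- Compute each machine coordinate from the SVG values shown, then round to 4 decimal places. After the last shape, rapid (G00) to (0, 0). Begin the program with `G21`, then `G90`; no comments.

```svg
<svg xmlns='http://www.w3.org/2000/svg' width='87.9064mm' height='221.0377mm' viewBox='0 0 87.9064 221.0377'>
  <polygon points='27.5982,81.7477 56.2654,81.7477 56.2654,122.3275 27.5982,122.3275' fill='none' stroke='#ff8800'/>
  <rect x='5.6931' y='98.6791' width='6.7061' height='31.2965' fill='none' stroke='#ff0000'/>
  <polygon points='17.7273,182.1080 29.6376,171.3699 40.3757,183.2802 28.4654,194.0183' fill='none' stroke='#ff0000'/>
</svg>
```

G21
G90
G00 X27.5982 Y139.2900
M3 S472
G01 X56.2654 Y139.2900 F1614
G01 X56.2654 Y98.7102
G01 X27.5982 Y98.7102
G01 X27.5982 Y139.2900
M5
G00 X5.6931 Y122.3586
M3 S943
G01 X12.3992 Y122.3586 F1669
G01 X12.3992 Y91.0621
G01 X5.6931 Y91.0621
G01 X5.6931 Y122.3586
M5
G00 X17.7273 Y38.9297
M3 S943
G01 X29.6376 Y49.6678 F1669
G01 X40.3757 Y37.7575
G01 X28.4654 Y27.0194
G01 X17.7273 Y38.9297
M5
G00 X0.0000 Y0.0000

Since the viewBox matches the mm dimensions, user units are millimetres directly. The only transform is the Y-flip y_m = 221.0377 − y_svg.

Shape 1 is a rectangle drawn with `<polygon>`. Its stroke #ff8800 means score at S472, F1614. After flipping Y the toolpath is (27.5982,139.2900) → (56.2654,139.2900) → (56.2654,98.7102) → (27.5982,98.7102) → (27.5982,139.2900), returning to the start.

Shape 2 is a rectangle drawn with `<rect>`. Its stroke #ff0000 means cut at S943, F1669. After flipping Y the toolpath is (5.6931,122.3586) → (12.3992,122.3586) → (12.3992,91.0621) → (5.6931,91.0621) → (5.6931,122.3586), returning to the start.

Shape 3 is a regular polygon drawn with `<polygon>`. Its stroke #ff0000 means cut at S943, F1669. After flipping Y the toolpath is (17.7273,38.9297) → (29.6376,49.6678) → (40.3757,37.7575) → (28.4654,27.0194) → (17.7273,38.9297), returning to the start.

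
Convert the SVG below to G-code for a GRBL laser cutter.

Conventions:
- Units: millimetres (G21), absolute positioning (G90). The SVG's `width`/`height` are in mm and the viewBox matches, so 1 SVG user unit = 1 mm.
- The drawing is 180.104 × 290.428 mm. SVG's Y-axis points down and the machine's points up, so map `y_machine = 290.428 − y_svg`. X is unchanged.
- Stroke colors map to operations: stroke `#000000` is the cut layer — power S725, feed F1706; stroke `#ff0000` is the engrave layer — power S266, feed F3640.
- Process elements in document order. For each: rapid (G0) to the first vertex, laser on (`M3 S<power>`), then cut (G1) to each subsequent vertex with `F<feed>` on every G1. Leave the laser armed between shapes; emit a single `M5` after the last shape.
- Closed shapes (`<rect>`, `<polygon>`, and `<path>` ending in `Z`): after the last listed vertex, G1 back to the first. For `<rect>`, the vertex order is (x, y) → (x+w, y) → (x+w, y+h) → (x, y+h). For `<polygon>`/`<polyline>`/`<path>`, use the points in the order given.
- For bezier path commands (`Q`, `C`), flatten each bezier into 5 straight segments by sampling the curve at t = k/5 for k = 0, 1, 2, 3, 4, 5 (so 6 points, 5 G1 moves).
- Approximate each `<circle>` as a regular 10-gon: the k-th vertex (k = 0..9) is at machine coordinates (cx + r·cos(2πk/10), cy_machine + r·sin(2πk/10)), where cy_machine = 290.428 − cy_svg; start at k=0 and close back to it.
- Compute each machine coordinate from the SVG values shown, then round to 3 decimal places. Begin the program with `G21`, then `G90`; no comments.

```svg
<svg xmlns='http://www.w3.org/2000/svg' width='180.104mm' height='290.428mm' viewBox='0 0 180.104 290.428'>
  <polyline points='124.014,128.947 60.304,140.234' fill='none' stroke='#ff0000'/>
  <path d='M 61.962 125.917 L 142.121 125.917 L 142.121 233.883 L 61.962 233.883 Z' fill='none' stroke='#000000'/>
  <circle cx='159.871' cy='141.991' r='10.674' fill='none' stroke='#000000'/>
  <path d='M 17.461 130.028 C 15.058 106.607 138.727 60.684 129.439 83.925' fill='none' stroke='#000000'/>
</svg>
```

viewBox `0 0 180.104 290.428` with mm width/height → 1 unit = 1 mm. Flip: y_m = 290.428 − y_svg.

**Shape 1** — `<polyline>` line segment, stroke `#ff0000` → engrave (S266, F3640). Machine vertices: (124.014,161.481) → (60.304,150.194). Open path.

**Shape 2** — `<path>` rectangle, stroke `#000000` → cut (S725, F1706). Machine vertices: (61.962,164.511) → (142.121,164.511) → (142.121,56.545) → (61.962,56.545) → (61.962,164.511). Closed: final G1 returns to the first vertex.

**Shape 3** — `<circle>` circle, stroke `#000000` → cut (S725, F1706). Machine vertices: (170.545,148.437) → (168.506,154.711) → (163.169,158.589) → (156.573,158.589) → (151.236,154.711) → (149.197,148.437) → (151.236,142.163) → (156.573,138.285) → (163.169,138.285) → (168.506,142.163) → (170.545,148.437). Closed: final G1 returns to the first vertex.

**Shape 4** — `<path>` cubic bezier, stroke `#000000` → cut (S725, F1706). Control points (SVG): P0=(17.461,130.028), P1=(15.058,106.607), P2=(138.727,60.684), P3=(129.439,83.925); sampled at t=k/5. Machine vertices: (17.461,160.400) → (29.076,176.420) → (58.514,193.440) → (93.343,207.060) → (121.129,212.881) → (129.439,206.503). Open path.

G21
G90
G0 X124.014 Y161.481
M3 S266
G1 X60.304 Y150.194 F3640
G0 X61.962 Y164.511
M3 S725
G1 X142.121 Y164.511 F1706
G1 X142.121 Y56.545 F1706
G1 X61.962 Y56.545 F1706
G1 X61.962 Y164.511 F1706
G0 X170.545 Y148.437
M3 S725
G1 X168.506 Y154.711 F1706
G1 X163.169 Y158.589 F1706
G1 X156.573 Y158.589 F1706
G1 X151.236 Y154.711 F1706
G1 X149.197 Y148.437 F1706
G1 X151.236 Y142.163 F1706
G1 X156.573 Y138.285 F1706
G1 X163.169 Y138.285 F1706
G1 X168.506 Y142.163 F1706
G1 X170.545 Y148.437 F1706
G0 X17.461 Y160.400
M3 S725
G1 X29.076 Y176.420 F1706
G1 X58.514 Y193.440 F1706
G1 X93.343 Y207.060 F1706
G1 X121.129 Y212.881 F1706
G1 X129.439 Y206.503 F1706
M5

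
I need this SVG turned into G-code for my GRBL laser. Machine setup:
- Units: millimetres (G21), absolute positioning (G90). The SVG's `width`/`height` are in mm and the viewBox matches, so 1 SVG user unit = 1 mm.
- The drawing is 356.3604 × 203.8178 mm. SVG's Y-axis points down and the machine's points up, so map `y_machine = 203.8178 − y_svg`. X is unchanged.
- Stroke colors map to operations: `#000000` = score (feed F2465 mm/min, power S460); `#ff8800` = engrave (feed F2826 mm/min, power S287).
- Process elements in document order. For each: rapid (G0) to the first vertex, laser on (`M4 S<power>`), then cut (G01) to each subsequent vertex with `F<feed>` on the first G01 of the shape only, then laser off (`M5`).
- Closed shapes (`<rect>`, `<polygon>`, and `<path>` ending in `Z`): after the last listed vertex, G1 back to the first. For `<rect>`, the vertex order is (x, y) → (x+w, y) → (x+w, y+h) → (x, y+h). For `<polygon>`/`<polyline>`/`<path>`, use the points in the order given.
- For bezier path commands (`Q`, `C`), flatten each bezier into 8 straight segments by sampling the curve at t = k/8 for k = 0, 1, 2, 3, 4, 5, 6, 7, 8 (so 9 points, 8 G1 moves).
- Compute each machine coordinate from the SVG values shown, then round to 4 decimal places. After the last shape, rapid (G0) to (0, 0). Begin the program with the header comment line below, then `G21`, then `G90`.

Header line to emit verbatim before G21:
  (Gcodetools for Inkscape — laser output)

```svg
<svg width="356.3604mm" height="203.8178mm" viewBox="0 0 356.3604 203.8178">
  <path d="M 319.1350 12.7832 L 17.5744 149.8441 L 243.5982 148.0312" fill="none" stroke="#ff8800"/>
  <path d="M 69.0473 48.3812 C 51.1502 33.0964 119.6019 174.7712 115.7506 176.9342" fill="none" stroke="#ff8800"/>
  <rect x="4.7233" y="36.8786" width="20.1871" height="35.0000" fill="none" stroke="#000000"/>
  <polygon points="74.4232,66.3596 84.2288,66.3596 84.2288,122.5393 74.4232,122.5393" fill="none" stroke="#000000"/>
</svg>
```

(Gcodetools for Inkscape — laser output)
G21
G90
G0 X319.1350 Y191.0346
M4 S287
G01 X17.5744 Y53.9737 F2826
G01 X243.5982 Y55.7866
M5
G0 X69.0473 Y155.4366
M4 S287
G01 X66.0736 Y154.3900 F2826
G01 X69.3359 Y142.1026
G01 X76.9751 Y122.0489
G01 X87.1318 Y97.7030
G01 X97.9469 Y72.5393
G01 X107.5612 Y50.0319
G01 X114.1155 Y33.6553
G01 X115.7506 Y26.8836
M5
G0 X4.7233 Y166.9392
M4 S460
G01 X24.9104 Y166.9392 F2465
G01 X24.9104 Y131.9392
G01 X4.7233 Y131.9392
G01 X4.7233 Y166.9392
M5
G0 X74.4232 Y137.4582
M4 S460
G01 X84.2288 Y137.4582 F2465
G01 X84.2288 Y81.2785
G01 X74.4232 Y81.2785
G01 X74.4232 Y137.4582
M5
G0 X0.0000 Y0.0000

viewBox `0 0 356.3604 203.8178` with mm width/height → 1 unit = 1 mm. Flip: y_m = 203.8178 − y_svg.

**Shape 1** — `<path>` open polyline, stroke `#ff8800` → engrave (S287, F2826). Machine vertices: (319.1350,191.0346) → (17.5744,53.9737) → (243.5982,55.7866). Open path.

**Shape 2** — `<path>` cubic bezier, stroke `#ff8800` → engrave (S287, F2826). Control points (SVG): P0=(69.0473,48.3812), P1=(51.1502,33.0964), P2=(119.6019,174.7712), P3=(115.7506,176.9342); sampled at t=k/8. Machine vertices: (69.0473,155.4366) → (66.0736,154.3900) → (69.3359,142.1026) → (76.9751,122.0489) → (87.1318,97.7030) → (97.9469,72.5393) → (107.5612,50.0319) → (114.1155,33.6553) → (115.7506,26.8836). Open path.

**Shape 3** — `<rect>` rectangle, stroke `#000000` → score (S460, F2465). Machine vertices: (4.7233,166.9392) → (24.9104,166.9392) → (24.9104,131.9392) → (4.7233,131.9392) → (4.7233,166.9392). Closed: final G1 returns to the first vertex.

**Shape 4** — `<polygon>` rectangle, stroke `#000000` → score (S460, F2465). Machine vertices: (74.4232,137.4582) → (84.2288,137.4582) → (84.2288,81.2785) → (74.4232,81.2785) → (74.4232,137.4582). Closed: final G1 returns to the first vertex.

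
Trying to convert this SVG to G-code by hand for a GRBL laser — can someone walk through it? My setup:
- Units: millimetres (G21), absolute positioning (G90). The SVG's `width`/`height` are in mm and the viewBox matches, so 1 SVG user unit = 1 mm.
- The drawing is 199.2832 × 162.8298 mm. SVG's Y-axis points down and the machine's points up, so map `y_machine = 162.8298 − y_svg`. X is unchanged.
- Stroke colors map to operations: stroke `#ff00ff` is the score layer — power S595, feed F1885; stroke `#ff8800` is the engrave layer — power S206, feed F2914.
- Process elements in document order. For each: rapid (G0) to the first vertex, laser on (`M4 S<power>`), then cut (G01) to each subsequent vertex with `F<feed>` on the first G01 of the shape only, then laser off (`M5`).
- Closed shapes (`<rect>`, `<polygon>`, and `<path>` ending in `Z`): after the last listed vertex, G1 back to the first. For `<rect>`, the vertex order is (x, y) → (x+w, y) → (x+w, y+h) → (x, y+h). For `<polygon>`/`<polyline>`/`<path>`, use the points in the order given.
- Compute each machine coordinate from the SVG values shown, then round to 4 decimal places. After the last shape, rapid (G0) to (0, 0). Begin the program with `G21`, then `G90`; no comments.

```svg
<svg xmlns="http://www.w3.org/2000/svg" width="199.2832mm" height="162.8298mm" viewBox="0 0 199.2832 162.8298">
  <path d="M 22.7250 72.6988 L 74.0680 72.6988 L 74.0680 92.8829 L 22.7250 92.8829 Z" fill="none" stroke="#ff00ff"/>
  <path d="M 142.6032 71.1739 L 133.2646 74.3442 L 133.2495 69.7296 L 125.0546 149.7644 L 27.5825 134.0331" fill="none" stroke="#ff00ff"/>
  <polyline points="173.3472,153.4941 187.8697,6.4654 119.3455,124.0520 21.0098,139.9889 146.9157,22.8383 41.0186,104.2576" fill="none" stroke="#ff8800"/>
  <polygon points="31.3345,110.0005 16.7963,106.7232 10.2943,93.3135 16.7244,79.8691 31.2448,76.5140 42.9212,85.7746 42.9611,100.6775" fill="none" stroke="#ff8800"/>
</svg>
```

Since the viewBox matches the mm dimensions, user units are millimetres directly. The only transform is the Y-flip y_m = 162.8298 − y_svg.

Shape 1 is a rectangle drawn with `<path>`. Its stroke #ff00ff means score at S595, F1885. After flipping Y the toolpath is (22.7250,90.1310) → (74.0680,90.1310) → (74.0680,69.9469) → (22.7250,69.9469) → (22.7250,90.1310), returning to the start.

Shape 2 is a open polyline drawn with `<path>`. Its stroke #ff00ff means score at S595, F1885. After flipping Y the toolpath is (142.6032,91.6559) → (133.2646,88.4856) → (133.2495,93.1002) → (125.0546,13.0654) → (27.5825,28.7967).

Shape 3 is a open polyline drawn with `<polyline>`. Its stroke #ff8800 means engrave at S206, F2914. After flipping Y the toolpath is (173.3472,9.3357) → (187.8697,156.3644) → (119.3455,38.7778) → (21.0098,22.8409) → (146.9157,139.9915) → (41.0186,58.5722).

Shape 4 is a regular polygon drawn with `<polygon>`. Its stroke #ff8800 means engrave at S206, F2914. After flipping Y the toolpath is (31.3345,52.8293) → (16.7963,56.1066) → (10.2943,69.5163) → (16.7244,82.9607) → (31.2448,86.3158) → (42.9212,77.0552) → (42.9611,62.1523) → (31.3345,52.8293), returning to the start.

G21
G90
G0 X22.7250 Y90.1310
M4 S595
G01 X74.0680 Y90.1310 F1885
G01 X74.0680 Y69.9469
G01 X22.7250 Y69.9469
G01 X22.7250 Y90.1310
M5
G0 X142.6032 Y91.6559
M4 S595
G01 X133.2646 Y88.4856 F1885
G01 X133.2495 Y93.1002
G01 X125.0546 Y13.0654
G01 X27.5825 Y28.7967
M5
G0 X173.3472 Y9.3357
M4 S206
G01 X187.8697 Y156.3644 F2914
G01 X119.3455 Y38.7778
G01 X21.0098 Y22.8409
G01 X146.9157 Y139.9915
G01 X41.0186 Y58.5722
M5
G0 X31.3345 Y52.8293
M4 S206
G01 X16.7963 Y56.1066 F2914
G01 X10.2943 Y69.5163
G01 X16.7244 Y82.9607
G01 X31.2448 Y86.3158
G01 X42.9212 Y77.0552
G01 X42.9611 Y62.1523
G01 X31.3345 Y52.8293
M5
G0 X0.0000 Y0.0000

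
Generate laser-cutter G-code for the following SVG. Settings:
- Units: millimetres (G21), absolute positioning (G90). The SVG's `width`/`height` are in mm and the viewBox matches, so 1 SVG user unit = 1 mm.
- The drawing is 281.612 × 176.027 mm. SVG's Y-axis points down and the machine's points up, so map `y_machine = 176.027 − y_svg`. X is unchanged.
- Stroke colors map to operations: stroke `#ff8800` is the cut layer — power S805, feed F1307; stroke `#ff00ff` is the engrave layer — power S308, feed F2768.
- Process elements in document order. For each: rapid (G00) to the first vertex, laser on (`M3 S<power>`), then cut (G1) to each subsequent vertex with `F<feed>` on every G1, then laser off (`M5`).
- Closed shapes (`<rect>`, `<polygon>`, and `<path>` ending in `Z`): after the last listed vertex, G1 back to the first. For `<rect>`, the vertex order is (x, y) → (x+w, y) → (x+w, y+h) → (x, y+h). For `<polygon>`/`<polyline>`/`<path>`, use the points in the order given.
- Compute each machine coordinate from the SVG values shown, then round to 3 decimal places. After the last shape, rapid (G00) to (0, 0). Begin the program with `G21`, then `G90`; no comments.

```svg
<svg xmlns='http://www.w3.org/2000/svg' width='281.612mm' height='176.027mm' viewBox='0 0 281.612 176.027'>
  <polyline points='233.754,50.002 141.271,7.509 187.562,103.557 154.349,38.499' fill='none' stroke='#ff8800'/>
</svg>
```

G21
G90
G00 X233.754 Y126.025
M3 S805
G1 X141.271 Y168.518 F1307
G1 X187.562 Y72.470 F1307
G1 X154.349 Y137.528 F1307
M5
G00 X0.000 Y0.000

1 u = 1 mm; y_m = 176.027 − y.

[1] `<polyline>` open polyline, #ff8800→cut S805 F1307: (233.754,126.025) → (141.271,168.518) → (187.562,72.470) → (154.349,137.528)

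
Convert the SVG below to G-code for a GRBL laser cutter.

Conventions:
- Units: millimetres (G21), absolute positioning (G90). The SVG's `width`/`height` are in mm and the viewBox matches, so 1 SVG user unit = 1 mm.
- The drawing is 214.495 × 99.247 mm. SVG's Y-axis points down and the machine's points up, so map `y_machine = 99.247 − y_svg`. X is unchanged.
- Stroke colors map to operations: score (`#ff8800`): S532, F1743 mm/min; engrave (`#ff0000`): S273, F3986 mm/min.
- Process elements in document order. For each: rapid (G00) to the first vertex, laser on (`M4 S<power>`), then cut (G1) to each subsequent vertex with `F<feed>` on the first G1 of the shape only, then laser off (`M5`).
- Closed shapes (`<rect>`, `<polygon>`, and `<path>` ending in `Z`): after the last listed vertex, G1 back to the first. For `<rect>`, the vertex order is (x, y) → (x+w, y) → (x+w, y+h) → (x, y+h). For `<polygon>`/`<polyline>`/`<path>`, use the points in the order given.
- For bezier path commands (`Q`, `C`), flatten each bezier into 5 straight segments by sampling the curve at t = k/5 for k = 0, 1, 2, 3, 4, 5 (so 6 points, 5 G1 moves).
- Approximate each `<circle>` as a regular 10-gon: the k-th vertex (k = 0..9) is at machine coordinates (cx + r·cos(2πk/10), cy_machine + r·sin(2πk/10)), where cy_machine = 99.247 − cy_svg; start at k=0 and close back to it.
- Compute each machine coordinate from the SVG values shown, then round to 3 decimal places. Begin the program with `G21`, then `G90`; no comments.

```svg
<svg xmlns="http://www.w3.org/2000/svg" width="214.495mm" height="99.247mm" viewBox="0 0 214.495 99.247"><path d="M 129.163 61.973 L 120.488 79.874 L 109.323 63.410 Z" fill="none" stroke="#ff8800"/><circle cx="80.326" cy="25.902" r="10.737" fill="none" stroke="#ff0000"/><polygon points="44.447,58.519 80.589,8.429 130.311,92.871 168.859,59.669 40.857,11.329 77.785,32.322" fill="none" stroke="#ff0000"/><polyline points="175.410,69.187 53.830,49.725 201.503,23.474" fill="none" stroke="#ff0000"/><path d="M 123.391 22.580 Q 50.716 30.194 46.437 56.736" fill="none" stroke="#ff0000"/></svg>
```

G21
G90
G00 X129.163 Y37.274
M4 S532
G1 X120.488 Y19.373 F1743
G1 X109.323 Y35.837
G1 X129.163 Y37.274
M5
G00 X91.063 Y73.345
M4 S273
G1 X89.012 Y79.656 F3986
G1 X83.644 Y83.556
G1 X77.008 Y83.556
G1 X71.640 Y79.656
G1 X69.589 Y73.345
G1 X71.640 Y67.034
G1 X77.008 Y63.134
G1 X83.644 Y63.134
G1 X89.012 Y67.034
G1 X91.063 Y73.345
M5
G00 X44.447 Y40.728
M4 S273
G1 X80.589 Y90.818 F3986
G1 X130.311 Y6.376
G1 X168.859 Y39.578
G1 X40.857 Y87.918
G1 X77.785 Y66.925
G1 X44.447 Y40.728
M5
G00 X175.410 Y30.060
M4 S273
G1 X53.830 Y49.522 F3986
G1 X201.503 Y75.773
M5
G00 X123.391 Y76.667
M4 S273
G1 X97.057 Y72.864 F3986
G1 X76.194 Y67.547
G1 X60.804 Y60.716
G1 X50.884 Y52.371
G1 X46.437 Y42.511
M5

viewBox `0 0 214.495 99.247` with mm width/height → 1 unit = 1 mm. Flip: y_m = 99.247 − y_svg.

**Shape 1** — `<path>` regular polygon, stroke `#ff8800` → score (S532, F1743). Machine vertices: (129.163,37.274) → (120.488,19.373) → (109.323,35.837) → (129.163,37.274). Closed: final G1 returns to the first vertex.

**Shape 2** — `<circle>` circle, stroke `#ff0000` → engrave (S273, F3986). Machine vertices: (91.063,73.345) → (89.012,79.656) → (83.644,83.556) → (77.008,83.556) → (71.640,79.656) → (69.589,73.345) → (71.640,67.034) → (77.008,63.134) → (83.644,63.134) → (89.012,67.034) → (91.063,73.345). Closed: final G1 returns to the first vertex.

**Shape 3** — `<polygon>` closed polygon, stroke `#ff0000` → engrave (S273, F3986). Machine vertices: (44.447,40.728) → (80.589,90.818) → (130.311,6.376) → (168.859,39.578) → (40.857,87.918) → (77.785,66.925) → (44.447,40.728). Closed: final G1 returns to the first vertex.

**Shape 4** — `<polyline>` open polyline, stroke `#ff0000` → engrave (S273, F3986). Machine vertices: (175.410,30.060) → (53.830,49.522) → (201.503,75.773). Open path.

**Shape 5** — `<path>` quadratic bezier, stroke `#ff0000` → engrave (S273, F3986). Control points (SVG): P0=(123.391,22.580), P1=(50.716,30.194), P2=(46.437,56.736); sampled at t=k/5. Machine vertices: (123.391,76.667) → (97.057,72.864) → (76.194,67.547) → (60.804,60.716) → (50.884,52.371) → (46.437,42.511). Open path.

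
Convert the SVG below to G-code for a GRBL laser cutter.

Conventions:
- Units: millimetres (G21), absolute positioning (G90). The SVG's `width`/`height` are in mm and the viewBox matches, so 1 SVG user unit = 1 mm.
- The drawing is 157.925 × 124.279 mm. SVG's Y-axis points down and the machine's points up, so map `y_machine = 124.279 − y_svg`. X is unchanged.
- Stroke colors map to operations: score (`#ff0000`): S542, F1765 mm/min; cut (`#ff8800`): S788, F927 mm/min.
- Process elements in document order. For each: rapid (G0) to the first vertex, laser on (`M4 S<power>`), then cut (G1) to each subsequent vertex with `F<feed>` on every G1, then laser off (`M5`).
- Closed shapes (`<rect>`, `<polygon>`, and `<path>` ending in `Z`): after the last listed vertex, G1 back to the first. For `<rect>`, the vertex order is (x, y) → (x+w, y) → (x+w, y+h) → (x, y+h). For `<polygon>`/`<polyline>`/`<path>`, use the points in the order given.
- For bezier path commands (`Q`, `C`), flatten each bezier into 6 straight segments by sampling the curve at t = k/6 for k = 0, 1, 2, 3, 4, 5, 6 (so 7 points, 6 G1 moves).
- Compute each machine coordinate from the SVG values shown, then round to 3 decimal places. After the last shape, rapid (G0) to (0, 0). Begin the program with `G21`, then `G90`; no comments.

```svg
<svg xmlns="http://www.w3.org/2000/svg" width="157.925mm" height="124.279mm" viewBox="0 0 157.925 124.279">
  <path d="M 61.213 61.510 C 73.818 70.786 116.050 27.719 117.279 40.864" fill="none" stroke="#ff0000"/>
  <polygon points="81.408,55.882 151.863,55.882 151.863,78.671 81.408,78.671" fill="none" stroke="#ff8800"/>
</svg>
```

G21
G90
G0 X61.213 Y62.769
M4 S542
G1 X69.657 Y61.990 F1765
G1 X81.078 Y66.920 F1765
G1 X93.512 Y74.543 F1765
G1 X104.998 Y81.843 F1765
G1 X113.575 Y85.806 F1765
G1 X117.279 Y83.415 F1765
M5
G0 X81.408 Y68.397
M4 S788
G1 X151.863 Y68.397 F927
G1 X151.863 Y45.608 F927
G1 X81.408 Y45.608 F927
G1 X81.408 Y68.397 F927
M5
G0 X0.000 Y0.000

1 u = 1 mm; y_m = 124.279 − y.

[1] `<path>` cubic bezier, #ff0000→score S542 F1765: (61.213,62.769) → (69.657,61.990) → (81.078,66.920) → (93.512,74.543) → (104.998,81.843) → (113.575,85.806) → (117.279,83.415)

[2] `<polygon>` rectangle, #ff8800→cut S788 F927: (81.408,68.397) → (151.863,68.397) → (151.863,45.608) → (81.408,45.608) → (81.408,68.397) (closed)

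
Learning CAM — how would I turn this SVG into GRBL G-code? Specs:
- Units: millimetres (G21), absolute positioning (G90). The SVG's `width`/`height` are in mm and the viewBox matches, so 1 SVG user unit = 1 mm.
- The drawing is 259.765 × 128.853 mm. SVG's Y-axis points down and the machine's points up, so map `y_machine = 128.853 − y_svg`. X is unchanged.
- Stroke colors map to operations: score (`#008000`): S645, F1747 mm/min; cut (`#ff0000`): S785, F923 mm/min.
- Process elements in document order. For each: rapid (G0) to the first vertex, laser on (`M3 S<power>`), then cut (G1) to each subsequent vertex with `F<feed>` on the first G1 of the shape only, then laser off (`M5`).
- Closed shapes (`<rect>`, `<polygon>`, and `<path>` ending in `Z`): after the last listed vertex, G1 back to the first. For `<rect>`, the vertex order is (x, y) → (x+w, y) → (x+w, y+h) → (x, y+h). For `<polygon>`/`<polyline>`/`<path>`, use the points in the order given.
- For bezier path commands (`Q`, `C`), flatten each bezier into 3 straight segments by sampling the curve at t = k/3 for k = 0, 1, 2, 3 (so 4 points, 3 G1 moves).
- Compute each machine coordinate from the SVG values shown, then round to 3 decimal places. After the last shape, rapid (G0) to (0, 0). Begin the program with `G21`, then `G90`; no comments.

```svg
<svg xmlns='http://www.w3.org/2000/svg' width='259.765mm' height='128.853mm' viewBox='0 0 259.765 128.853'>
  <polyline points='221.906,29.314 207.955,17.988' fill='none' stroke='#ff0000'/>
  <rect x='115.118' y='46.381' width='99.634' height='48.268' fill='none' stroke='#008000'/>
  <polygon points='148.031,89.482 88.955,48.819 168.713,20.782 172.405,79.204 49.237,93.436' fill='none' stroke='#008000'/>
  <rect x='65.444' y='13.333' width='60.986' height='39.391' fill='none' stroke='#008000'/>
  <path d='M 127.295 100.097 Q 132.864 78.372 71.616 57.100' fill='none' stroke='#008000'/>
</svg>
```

Since the viewBox matches the mm dimensions, user units are millimetres directly. The only transform is the Y-flip y_m = 128.853 − y_svg.

Shape 1 is a line segment drawn with `<polyline>`. Its stroke #ff0000 means cut at S785, F923. After flipping Y the toolpath is (221.906,99.539) → (207.955,110.865).

Shape 2 is a rectangle drawn with `<rect>`. Its stroke #008000 means score at S645, F1747. After flipping Y the toolpath is (115.118,82.472) → (214.752,82.472) → (214.752,34.204) → (115.118,34.204) → (115.118,82.472), returning to the start.

Shape 3 is a closed polygon drawn with `<polygon>`. Its stroke #008000 means score at S645, F1747. After flipping Y the toolpath is (148.031,39.371) → (88.955,80.034) → (168.713,108.071) → (172.405,49.649) → (49.237,35.417) → (148.031,39.371), returning to the start.

Shape 4 is a rectangle drawn with `<rect>`. Its stroke #008000 means score at S645, F1747. After flipping Y the toolpath is (65.444,115.520) → (126.430,115.520) → (126.430,76.129) → (65.444,76.129) → (65.444,115.520), returning to the start.

Shape 5 is a quadratic bezier drawn with `<path>`. Its stroke #008000 means score at S645, F1747. After flipping Y the toolpath is (127.295,28.756) → (123.584,43.189) → (105.024,57.521) → (71.616,71.753).

G21
G90
G0 X221.906 Y99.539
M3 S785
G1 X207.955 Y110.865 F923
M5
G0 X115.118 Y82.472
M3 S645
G1 X214.752 Y82.472 F1747
G1 X214.752 Y34.204
G1 X115.118 Y34.204
G1 X115.118 Y82.472
M5
G0 X148.031 Y39.371
M3 S645
G1 X88.955 Y80.034 F1747
G1 X168.713 Y108.071
G1 X172.405 Y49.649
G1 X49.237 Y35.417
G1 X148.031 Y39.371
M5
G0 X65.444 Y115.520
M3 S645
G1 X126.430 Y115.520 F1747
G1 X126.430 Y76.129
G1 X65.444 Y76.129
G1 X65.444 Y115.520
M5
G0 X127.295 Y28.756
M3 S645
G1 X123.584 Y43.189 F1747
G1 X105.024 Y57.521
G1 X71.616 Y71.753
M5
G0 X0.000 Y0.000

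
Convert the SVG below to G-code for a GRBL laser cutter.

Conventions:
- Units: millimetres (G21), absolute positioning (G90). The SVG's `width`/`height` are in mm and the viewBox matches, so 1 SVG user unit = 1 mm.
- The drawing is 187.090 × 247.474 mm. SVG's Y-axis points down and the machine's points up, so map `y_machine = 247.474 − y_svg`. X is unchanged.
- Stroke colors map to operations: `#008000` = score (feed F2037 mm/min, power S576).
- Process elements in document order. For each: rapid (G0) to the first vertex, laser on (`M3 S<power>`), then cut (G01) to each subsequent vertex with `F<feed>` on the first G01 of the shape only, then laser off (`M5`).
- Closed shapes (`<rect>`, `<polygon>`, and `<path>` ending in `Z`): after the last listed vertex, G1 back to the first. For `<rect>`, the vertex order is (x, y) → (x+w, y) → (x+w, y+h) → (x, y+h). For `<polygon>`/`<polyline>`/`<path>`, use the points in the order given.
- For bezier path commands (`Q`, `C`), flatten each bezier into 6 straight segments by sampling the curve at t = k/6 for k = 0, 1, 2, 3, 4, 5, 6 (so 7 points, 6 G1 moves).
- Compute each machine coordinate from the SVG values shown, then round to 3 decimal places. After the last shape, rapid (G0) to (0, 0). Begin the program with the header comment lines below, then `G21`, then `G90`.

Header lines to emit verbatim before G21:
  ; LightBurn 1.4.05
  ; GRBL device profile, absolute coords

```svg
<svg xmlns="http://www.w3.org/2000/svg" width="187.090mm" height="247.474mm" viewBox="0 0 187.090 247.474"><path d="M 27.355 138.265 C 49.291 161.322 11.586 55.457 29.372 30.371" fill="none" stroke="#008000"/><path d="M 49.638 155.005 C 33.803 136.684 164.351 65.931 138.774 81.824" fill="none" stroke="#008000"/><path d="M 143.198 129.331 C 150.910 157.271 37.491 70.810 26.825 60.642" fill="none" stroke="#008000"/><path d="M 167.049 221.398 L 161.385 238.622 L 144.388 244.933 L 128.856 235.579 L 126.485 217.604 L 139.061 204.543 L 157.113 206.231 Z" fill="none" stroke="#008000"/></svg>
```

Since the viewBox matches the mm dimensions, user units are millimetres directly. The only transform is the Y-flip y_m = 247.474 − y_svg.

Shape 1 is a cubic bezier drawn with `<path>`. Its stroke #008000 means score at S576, F2037. After flipping Y the toolpath is (27.355,109.209) → (33.886,107.453) → (33.675,121.359) → (29.920,145.102) → (25.819,172.857) → (24.570,198.799) → (29.372,217.103).

Shape 2 is a cubic bezier drawn with `<path>`. Its stroke #008000 means score at S576, F2037. After flipping Y the toolpath is (49.638,92.469) → (52.519,105.355) → (71.393,123.116) → (97.859,141.890) → (123.513,157.812) → (139.953,167.020) → (138.774,165.650).

Shape 3 is a cubic bezier drawn with `<path>`. Its stroke #008000 means score at S576, F2037. After flipping Y the toolpath is (143.198,118.143) → (137.996,112.824) → (118.825,121.274) → (91.903,138.197) → (63.450,158.296) → (39.684,176.273) → (26.825,186.832).

Shape 4 is a regular polygon drawn with `<path>`. Its stroke #008000 means score at S576, F2037. After flipping Y the toolpath is (167.049,26.076) → (161.385,8.852) → (144.388,2.541) → (128.856,11.895) → (126.485,29.870) → (139.061,42.931) → (157.113,41.243) → (167.049,26.076), returning to the start.

; LightBurn 1.4.05
; GRBL device profile, absolute coords
G21
G90
G0 X27.355 Y109.209
M3 S576
G01 X33.886 Y107.453 F2037
G01 X33.675 Y121.359
G01 X29.920 Y145.102
G01 X25.819 Y172.857
G01 X24.570 Y198.799
G01 X29.372 Y217.103
M5
G0 X49.638 Y92.469
M3 S576
G01 X52.519 Y105.355 F2037
G01 X71.393 Y123.116
G01 X97.859 Y141.890
G01 X123.513 Y157.812
G01 X139.953 Y167.020
G01 X138.774 Y165.650
M5
G0 X143.198 Y118.143
M3 S576
G01 X137.996 Y112.824 F2037
G01 X118.825 Y121.274
G01 X91.903 Y138.197
G01 X63.450 Y158.296
G01 X39.684 Y176.273
G01 X26.825 Y186.832
M5
G0 X167.049 Y26.076
M3 S576
G01 X161.385 Y8.852 F2037
G01 X144.388 Y2.541
G01 X128.856 Y11.895
G01 X126.485 Y29.870
G01 X139.061 Y42.931
G01 X157.113 Y41.243
G01 X167.049 Y26.076
M5
G0 X0.000 Y0.000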